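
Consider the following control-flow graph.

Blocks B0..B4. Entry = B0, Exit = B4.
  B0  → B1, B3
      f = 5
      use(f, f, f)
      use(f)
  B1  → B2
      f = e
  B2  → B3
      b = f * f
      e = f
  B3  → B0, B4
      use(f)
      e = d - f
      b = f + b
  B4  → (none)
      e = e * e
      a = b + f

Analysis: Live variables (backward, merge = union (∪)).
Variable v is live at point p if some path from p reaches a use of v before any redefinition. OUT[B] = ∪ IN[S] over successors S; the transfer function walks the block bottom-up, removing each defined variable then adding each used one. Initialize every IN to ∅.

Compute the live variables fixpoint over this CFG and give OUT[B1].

Answer: {d, f}

Trace:
Fixpoint table:
  B0:   IN={b, d, e}   OUT={b, d, e, f}
  B1:   IN={d, e}   OUT={d, f}
  B2:   IN={d, f}   OUT={b, d, f}
  B3:   IN={b, d, f}   OUT={b, d, e, f}
  B4:   IN={b, e, f}   OUT={}

Merge at B1: OUT[B1] = IN[B2] = {d, f}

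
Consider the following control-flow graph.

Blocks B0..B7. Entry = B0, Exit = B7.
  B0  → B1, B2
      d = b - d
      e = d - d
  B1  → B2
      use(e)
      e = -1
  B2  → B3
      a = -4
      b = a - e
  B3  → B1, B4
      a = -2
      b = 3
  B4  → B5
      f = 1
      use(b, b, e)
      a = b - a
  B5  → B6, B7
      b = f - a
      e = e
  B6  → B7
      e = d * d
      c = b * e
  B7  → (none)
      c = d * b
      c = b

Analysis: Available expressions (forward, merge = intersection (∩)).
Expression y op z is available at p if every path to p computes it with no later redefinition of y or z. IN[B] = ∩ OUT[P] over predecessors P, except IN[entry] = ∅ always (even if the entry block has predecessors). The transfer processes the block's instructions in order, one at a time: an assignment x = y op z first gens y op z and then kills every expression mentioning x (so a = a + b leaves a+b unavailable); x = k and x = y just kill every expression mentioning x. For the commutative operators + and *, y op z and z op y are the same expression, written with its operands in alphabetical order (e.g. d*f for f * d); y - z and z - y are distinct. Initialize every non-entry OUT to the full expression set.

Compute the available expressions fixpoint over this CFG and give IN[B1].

Converged values:
  B0:   IN={}   OUT={d-d}
  B1:   IN={d-d}   OUT={d-d}
  B2:   IN={d-d}   OUT={a-e, d-d}
  B3:   IN={a-e, d-d}   OUT={d-d}
  B4:   IN={d-d}   OUT={d-d}
  B5:   IN={d-d}   OUT={d-d, f-a}
  B6:   IN={d-d, f-a}   OUT={b*e, d*d, d-d, f-a}
  B7:   IN={d-d, f-a}   OUT={b*d, d-d, f-a}

Merge at B1: IN[B1] = OUT[B0] ∩ OUT[B3] = {d-d}

Answer: {d-d}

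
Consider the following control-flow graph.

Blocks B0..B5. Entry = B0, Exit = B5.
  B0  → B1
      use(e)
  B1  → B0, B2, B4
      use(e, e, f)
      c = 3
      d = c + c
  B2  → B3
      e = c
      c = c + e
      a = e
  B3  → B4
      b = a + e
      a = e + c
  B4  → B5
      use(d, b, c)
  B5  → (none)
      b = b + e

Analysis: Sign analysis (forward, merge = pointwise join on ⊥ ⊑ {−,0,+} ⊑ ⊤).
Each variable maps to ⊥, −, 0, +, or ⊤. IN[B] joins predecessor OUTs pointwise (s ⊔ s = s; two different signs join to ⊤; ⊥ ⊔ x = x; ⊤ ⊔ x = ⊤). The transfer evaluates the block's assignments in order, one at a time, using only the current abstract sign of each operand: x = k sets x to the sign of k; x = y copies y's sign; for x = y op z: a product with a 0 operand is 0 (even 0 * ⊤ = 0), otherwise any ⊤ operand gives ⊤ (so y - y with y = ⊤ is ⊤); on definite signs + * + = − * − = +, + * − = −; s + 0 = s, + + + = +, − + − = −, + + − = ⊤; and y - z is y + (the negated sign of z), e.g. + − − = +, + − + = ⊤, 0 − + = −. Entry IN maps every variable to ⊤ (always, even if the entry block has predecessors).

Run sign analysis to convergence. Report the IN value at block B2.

Answer: {a: ⊤, b: ⊤, c: +, d: +, e: ⊤, f: ⊤}

Trace:
Fixpoint table:
  B0:   IN=(all ⊤)   OUT=(all ⊤)
  B1:   IN=(all ⊤)   OUT={c:+, d:+; rest ⊤}
  B2:   IN={c:+, d:+; rest ⊤}   OUT={a:+, c:+, d:+, e:+; rest ⊤}
  B3:   IN={a:+, c:+, d:+, e:+; rest ⊤}   OUT={a:+, b:+, c:+, d:+, e:+; rest ⊤}
  B4:   IN={c:+, d:+; rest ⊤}   OUT={c:+, d:+; rest ⊤}
  B5:   IN={c:+, d:+; rest ⊤}   OUT={c:+, d:+; rest ⊤}

Merge at B2: IN[B2] = OUT[B1] = {a: ⊤, b: ⊤, c: +, d: +, e: ⊤, f: ⊤}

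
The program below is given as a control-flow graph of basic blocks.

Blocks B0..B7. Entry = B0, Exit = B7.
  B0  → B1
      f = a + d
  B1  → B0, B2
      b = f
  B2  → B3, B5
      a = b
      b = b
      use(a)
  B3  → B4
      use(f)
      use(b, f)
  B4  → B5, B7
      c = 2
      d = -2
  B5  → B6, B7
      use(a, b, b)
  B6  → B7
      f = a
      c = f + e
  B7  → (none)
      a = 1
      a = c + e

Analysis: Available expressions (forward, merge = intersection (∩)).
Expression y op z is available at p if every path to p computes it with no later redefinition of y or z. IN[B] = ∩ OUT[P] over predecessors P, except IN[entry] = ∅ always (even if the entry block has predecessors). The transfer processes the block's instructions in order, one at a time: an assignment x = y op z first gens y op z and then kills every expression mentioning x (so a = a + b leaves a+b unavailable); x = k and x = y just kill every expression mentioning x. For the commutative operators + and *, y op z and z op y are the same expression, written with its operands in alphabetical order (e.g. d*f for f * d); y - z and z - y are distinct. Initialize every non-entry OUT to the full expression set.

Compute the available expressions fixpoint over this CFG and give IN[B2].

Answer: {a+d}

Derivation:
Fixpoint table:
  B0:  IN={}  OUT={a+d}
  B1:  IN={a+d}  OUT={a+d}
  B2:  IN={a+d}  OUT={}
  B3:  IN={}  OUT={}
  B4:  IN={}  OUT={}
  B5:  IN={}  OUT={}
  B6:  IN={}  OUT={e+f}
  B7:  IN={}  OUT={c+e}

Merge at B2: IN[B2] = OUT[B1] = {a+d}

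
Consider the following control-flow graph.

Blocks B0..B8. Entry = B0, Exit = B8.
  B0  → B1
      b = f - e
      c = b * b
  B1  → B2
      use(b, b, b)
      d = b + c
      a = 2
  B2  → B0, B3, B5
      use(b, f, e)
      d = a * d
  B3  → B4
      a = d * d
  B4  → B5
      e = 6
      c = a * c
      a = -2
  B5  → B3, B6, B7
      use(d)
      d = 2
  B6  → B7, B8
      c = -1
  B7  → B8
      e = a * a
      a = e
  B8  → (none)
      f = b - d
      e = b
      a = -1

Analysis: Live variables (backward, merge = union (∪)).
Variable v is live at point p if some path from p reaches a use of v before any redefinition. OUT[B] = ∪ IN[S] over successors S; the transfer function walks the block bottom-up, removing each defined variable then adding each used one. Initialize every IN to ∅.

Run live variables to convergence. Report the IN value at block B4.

Answer: {a, b, c, d}

Derivation:
Converged values:
  B0: | IN={e, f} | OUT={b, c, e, f}
  B1: | IN={b, c, e, f} | OUT={a, b, c, d, e, f}
  B2: | IN={a, b, c, d, e, f} | OUT={a, b, c, d, e, f}
  B3: | IN={b, c, d} | OUT={a, b, c, d}
  B4: | IN={a, b, c, d} | OUT={a, b, c, d}
  B5: | IN={a, b, c, d} | OUT={a, b, c, d}
  B6: | IN={a, b, d} | OUT={a, b, d}
  B7: | IN={a, b, d} | OUT={b, d}
  B8: | IN={b, d} | OUT={}

Merge at B4: OUT[B4] = IN[B5] = {a, b, c, d}
Applying B4's transfer function to that OUT value gives IN[B4] (row B4 above).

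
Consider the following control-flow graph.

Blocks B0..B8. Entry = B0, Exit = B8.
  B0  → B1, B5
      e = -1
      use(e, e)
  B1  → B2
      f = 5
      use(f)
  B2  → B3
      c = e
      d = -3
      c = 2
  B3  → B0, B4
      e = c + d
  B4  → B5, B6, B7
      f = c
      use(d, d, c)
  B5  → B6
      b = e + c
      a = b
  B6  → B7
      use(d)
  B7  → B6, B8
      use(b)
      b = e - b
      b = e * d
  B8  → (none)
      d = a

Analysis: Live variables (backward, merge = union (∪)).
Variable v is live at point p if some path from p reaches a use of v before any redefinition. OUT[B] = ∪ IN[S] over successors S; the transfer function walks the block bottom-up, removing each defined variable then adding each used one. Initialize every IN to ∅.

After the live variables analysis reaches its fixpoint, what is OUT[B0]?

Answer: {a, b, c, d, e}

Trace:
Fixpoint table:
  B0:   IN={a, b, c, d}   OUT={a, b, c, d, e}
  B1:   IN={a, b, e}   OUT={a, b, e}
  B2:   IN={a, b, e}   OUT={a, b, c, d}
  B3:   IN={a, b, c, d}   OUT={a, b, c, d, e}
  B4:   IN={a, b, c, d, e}   OUT={a, b, c, d, e}
  B5:   IN={c, d, e}   OUT={a, b, d, e}
  B6:   IN={a, b, d, e}   OUT={a, b, d, e}
  B7:   IN={a, b, d, e}   OUT={a, b, d, e}
  B8:   IN={a}   OUT={}

Merge at B0: OUT[B0] = IN[B1] ⊔ IN[B5] = {a, b, c, d, e}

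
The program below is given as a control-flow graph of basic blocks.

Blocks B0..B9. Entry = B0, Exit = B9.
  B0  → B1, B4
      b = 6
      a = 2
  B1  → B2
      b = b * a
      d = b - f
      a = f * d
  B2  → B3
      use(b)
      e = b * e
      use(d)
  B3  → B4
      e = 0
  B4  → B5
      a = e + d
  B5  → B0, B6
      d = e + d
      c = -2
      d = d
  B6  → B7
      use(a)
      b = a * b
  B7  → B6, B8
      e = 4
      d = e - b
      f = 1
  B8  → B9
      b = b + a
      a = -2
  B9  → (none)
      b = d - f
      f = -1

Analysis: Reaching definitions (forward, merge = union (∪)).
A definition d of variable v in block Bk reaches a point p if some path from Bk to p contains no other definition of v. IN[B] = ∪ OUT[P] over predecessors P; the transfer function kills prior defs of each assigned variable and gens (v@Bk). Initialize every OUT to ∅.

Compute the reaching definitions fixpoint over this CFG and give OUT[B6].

Answer: {a@B4, b@B6, c@B5, d@B5, d@B7, e@B3, e@B7, f@B7}

Derivation:
Per-block solution:
  B0: | IN={a@B4, b@B0, b@B1, c@B5, d@B5, e@B3} | OUT={a@B0, b@B0, c@B5, d@B5, e@B3}
  B1: | IN={a@B0, b@B0, c@B5, d@B5, e@B3} | OUT={a@B1, b@B1, c@B5, d@B1, e@B3}
  B2: | IN={a@B1, b@B1, c@B5, d@B1, e@B3} | OUT={a@B1, b@B1, c@B5, d@B1, e@B2}
  B3: | IN={a@B1, b@B1, c@B5, d@B1, e@B2} | OUT={a@B1, b@B1, c@B5, d@B1, e@B3}
  B4: | IN={a@B0, a@B1, b@B0, b@B1, c@B5, d@B1, d@B5, e@B3} | OUT={a@B4, b@B0, b@B1, c@B5, d@B1, d@B5, e@B3}
  B5: | IN={a@B4, b@B0, b@B1, c@B5, d@B1, d@B5, e@B3} | OUT={a@B4, b@B0, b@B1, c@B5, d@B5, e@B3}
  B6: | IN={a@B4, b@B0, b@B1, b@B6, c@B5, d@B5, d@B7, e@B3, e@B7, f@B7} | OUT={a@B4, b@B6, c@B5, d@B5, d@B7, e@B3, e@B7, f@B7}
  B7: | IN={a@B4, b@B6, c@B5, d@B5, d@B7, e@B3, e@B7, f@B7} | OUT={a@B4, b@B6, c@B5, d@B7, e@B7, f@B7}
  B8: | IN={a@B4, b@B6, c@B5, d@B7, e@B7, f@B7} | OUT={a@B8, b@B8, c@B5, d@B7, e@B7, f@B7}
  B9: | IN={a@B8, b@B8, c@B5, d@B7, e@B7, f@B7} | OUT={a@B8, b@B9, c@B5, d@B7, e@B7, f@B9}

Merge at B6: IN[B6] = OUT[B5] ⊔ OUT[B7] = {a@B4, b@B0, b@B1, b@B6, c@B5, d@B5, d@B7, e@B3, e@B7, f@B7}
Applying B6's transfer function to that IN value gives OUT[B6] (row B6 above).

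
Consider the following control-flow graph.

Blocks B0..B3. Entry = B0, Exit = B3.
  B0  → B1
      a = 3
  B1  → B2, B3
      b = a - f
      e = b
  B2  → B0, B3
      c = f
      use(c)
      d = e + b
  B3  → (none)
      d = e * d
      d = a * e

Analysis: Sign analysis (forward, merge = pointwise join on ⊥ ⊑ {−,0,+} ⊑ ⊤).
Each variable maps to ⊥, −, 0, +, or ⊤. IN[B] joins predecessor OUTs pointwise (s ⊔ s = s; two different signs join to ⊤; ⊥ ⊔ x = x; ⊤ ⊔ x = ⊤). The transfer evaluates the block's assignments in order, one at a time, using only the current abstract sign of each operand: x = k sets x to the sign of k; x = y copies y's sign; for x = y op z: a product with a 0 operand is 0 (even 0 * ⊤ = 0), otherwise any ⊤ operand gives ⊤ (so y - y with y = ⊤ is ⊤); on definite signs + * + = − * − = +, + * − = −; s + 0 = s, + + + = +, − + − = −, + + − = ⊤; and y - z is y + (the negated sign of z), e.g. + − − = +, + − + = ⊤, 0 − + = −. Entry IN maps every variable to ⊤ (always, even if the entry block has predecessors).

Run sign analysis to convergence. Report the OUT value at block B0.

Answer: {a: +, b: ⊤, c: ⊤, d: ⊤, e: ⊤, f: ⊤}

Working:
Fixpoint table:
  B0:  IN=(all ⊤)  OUT={a:+; rest ⊤}
  B1:  IN={a:+; rest ⊤}  OUT={a:+; rest ⊤}
  B2:  IN={a:+; rest ⊤}  OUT={a:+; rest ⊤}
  B3:  IN={a:+; rest ⊤}  OUT={a:+; rest ⊤}

Merge at B0 (entry node, so the boundary value (all ⊤) is joined with the incoming edge(s)): IN[B0] = (all ⊤) ⊔ OUT[B2] = {a: ⊤, b: ⊤, c: ⊤, d: ⊤, e: ⊤, f: ⊤}
Applying B0's transfer function to that IN value gives OUT[B0] (row B0 above).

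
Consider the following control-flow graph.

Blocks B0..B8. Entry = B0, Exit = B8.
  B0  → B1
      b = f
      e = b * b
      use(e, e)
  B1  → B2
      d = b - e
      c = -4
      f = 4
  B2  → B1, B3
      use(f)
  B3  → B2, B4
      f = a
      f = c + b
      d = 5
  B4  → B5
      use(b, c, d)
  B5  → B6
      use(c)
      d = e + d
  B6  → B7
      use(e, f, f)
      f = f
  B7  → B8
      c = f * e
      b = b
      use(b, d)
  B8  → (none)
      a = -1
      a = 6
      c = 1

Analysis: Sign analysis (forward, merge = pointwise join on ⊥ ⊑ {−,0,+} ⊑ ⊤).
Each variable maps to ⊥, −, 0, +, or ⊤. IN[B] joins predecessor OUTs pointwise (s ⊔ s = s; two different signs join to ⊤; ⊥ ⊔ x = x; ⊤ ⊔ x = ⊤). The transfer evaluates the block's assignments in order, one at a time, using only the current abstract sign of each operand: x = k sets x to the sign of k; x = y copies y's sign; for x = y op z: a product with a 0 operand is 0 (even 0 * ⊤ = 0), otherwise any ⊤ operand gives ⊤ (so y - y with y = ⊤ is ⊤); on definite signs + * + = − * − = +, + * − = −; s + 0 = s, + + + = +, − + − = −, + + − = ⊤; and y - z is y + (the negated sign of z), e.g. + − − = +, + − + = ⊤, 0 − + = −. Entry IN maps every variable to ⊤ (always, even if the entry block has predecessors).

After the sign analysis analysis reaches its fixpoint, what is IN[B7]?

Answer: {a: ⊤, b: ⊤, c: -, d: ⊤, e: ⊤, f: ⊤}

Derivation:
Per-block solution:
  B0:   IN=(all ⊤)   OUT=(all ⊤)
  B1:   IN=(all ⊤)   OUT={c:-, f:+; rest ⊤}
  B2:   IN={c:-; rest ⊤}   OUT={c:-; rest ⊤}
  B3:   IN={c:-; rest ⊤}   OUT={c:-, d:+; rest ⊤}
  B4:   IN={c:-, d:+; rest ⊤}   OUT={c:-, d:+; rest ⊤}
  B5:   IN={c:-, d:+; rest ⊤}   OUT={c:-; rest ⊤}
  B6:   IN={c:-; rest ⊤}   OUT={c:-; rest ⊤}
  B7:   IN={c:-; rest ⊤}   OUT=(all ⊤)
  B8:   IN=(all ⊤)   OUT={a:+, c:+; rest ⊤}

Merge at B7: IN[B7] = OUT[B6] = {a: ⊤, b: ⊤, c: -, d: ⊤, e: ⊤, f: ⊤}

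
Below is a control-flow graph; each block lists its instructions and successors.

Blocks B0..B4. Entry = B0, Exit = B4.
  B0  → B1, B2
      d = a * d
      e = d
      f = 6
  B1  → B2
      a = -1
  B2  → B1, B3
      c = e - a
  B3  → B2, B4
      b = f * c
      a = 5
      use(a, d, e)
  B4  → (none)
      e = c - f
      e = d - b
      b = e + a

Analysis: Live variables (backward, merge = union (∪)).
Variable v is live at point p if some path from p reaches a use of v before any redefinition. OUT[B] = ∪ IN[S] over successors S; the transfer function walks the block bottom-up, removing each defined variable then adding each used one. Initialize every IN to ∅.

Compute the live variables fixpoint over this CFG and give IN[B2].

Per-block solution:
  B0:  IN={a, d}  OUT={a, d, e, f}
  B1:  IN={d, e, f}  OUT={a, d, e, f}
  B2:  IN={a, d, e, f}  OUT={c, d, e, f}
  B3:  IN={c, d, e, f}  OUT={a, b, c, d, e, f}
  B4:  IN={a, b, c, d, f}  OUT={}

Merge at B2: OUT[B2] = IN[B1] ⊔ IN[B3] = {c, d, e, f}
Applying B2's transfer function to that OUT value gives IN[B2] (row B2 above).

Answer: {a, d, e, f}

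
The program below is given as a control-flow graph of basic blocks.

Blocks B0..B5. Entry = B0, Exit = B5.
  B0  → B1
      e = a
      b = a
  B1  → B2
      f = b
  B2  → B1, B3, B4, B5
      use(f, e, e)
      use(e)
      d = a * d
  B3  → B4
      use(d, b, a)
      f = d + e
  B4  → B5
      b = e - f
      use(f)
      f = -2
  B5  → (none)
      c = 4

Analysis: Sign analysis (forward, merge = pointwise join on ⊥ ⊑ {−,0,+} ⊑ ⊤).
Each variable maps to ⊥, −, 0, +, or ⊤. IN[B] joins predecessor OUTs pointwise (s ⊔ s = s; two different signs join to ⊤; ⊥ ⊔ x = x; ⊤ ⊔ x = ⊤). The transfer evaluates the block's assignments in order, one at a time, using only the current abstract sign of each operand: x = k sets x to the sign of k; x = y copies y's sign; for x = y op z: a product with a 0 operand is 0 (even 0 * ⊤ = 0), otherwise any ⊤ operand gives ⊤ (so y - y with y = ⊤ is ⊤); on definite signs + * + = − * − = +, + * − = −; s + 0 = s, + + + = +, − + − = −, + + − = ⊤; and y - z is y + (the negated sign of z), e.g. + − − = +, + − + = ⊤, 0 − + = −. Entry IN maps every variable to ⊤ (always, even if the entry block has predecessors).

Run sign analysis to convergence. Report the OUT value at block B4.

Fixpoint table:
  B0: | IN=(all ⊤) | OUT=(all ⊤)
  B1: | IN=(all ⊤) | OUT=(all ⊤)
  B2: | IN=(all ⊤) | OUT=(all ⊤)
  B3: | IN=(all ⊤) | OUT=(all ⊤)
  B4: | IN=(all ⊤) | OUT={f:-; rest ⊤}
  B5: | IN=(all ⊤) | OUT={c:+; rest ⊤}

Merge at B4: IN[B4] = OUT[B2] ⊔ OUT[B3] = {a: ⊤, b: ⊤, c: ⊤, d: ⊤, e: ⊤, f: ⊤}
Applying B4's transfer function to that IN value gives OUT[B4] (row B4 above).

Answer: {a: ⊤, b: ⊤, c: ⊤, d: ⊤, e: ⊤, f: -}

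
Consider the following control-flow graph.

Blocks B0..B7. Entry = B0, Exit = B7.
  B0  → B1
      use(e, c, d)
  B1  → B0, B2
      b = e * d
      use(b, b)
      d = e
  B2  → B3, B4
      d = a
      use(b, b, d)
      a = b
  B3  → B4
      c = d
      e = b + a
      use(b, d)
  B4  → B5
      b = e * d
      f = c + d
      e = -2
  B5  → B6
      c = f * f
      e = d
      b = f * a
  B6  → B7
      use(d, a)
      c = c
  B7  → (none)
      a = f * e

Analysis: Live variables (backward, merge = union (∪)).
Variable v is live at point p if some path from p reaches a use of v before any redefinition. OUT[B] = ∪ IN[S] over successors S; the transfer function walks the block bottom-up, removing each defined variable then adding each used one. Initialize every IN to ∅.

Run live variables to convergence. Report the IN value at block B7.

Converged values:
  B0: | IN={a, c, d, e} | OUT={a, c, d, e}
  B1: | IN={a, c, d, e} | OUT={a, b, c, d, e}
  B2: | IN={a, b, c, e} | OUT={a, b, c, d, e}
  B3: | IN={a, b, d} | OUT={a, c, d, e}
  B4: | IN={a, c, d, e} | OUT={a, d, f}
  B5: | IN={a, d, f} | OUT={a, c, d, e, f}
  B6: | IN={a, c, d, e, f} | OUT={e, f}
  B7: | IN={e, f} | OUT={}

B7 is the boundary node: OUT[B7] = {}
Applying B7's transfer function to that OUT value gives IN[B7] (row B7 above).

Answer: {e, f}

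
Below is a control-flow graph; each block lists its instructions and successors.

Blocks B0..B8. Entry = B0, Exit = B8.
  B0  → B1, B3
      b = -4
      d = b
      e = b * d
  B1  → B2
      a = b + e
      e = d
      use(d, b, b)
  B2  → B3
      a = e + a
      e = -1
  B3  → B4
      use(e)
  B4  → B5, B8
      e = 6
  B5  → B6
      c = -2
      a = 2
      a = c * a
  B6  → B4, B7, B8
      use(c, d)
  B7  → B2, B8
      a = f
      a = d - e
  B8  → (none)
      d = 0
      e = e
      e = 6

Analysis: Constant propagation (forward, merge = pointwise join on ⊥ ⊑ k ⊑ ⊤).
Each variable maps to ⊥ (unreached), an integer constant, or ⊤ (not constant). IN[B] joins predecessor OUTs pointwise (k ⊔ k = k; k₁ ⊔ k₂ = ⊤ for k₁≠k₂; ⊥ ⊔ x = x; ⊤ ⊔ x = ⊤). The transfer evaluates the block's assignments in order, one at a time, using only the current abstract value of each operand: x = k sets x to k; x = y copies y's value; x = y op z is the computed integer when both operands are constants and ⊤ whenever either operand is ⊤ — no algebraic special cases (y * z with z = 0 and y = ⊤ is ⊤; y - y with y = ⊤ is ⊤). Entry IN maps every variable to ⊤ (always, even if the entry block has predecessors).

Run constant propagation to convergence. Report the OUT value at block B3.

Fixpoint table:
  B0:   IN=(all ⊤)   OUT={b:-4, d:-4, e:16; rest ⊤}
  B1:   IN={b:-4, d:-4, e:16; rest ⊤}   OUT={a:12, b:-4, d:-4, e:-4; rest ⊤}
  B2:   IN={b:-4, d:-4; rest ⊤}   OUT={b:-4, d:-4, e:-1; rest ⊤}
  B3:   IN={b:-4, d:-4; rest ⊤}   OUT={b:-4, d:-4; rest ⊤}
  B4:   IN={b:-4, d:-4; rest ⊤}   OUT={b:-4, d:-4, e:6; rest ⊤}
  B5:   IN={b:-4, d:-4, e:6; rest ⊤}   OUT={a:-4, b:-4, c:-2, d:-4, e:6; rest ⊤}
  B6:   IN={a:-4, b:-4, c:-2, d:-4, e:6; rest ⊤}   OUT={a:-4, b:-4, c:-2, d:-4, e:6; rest ⊤}
  B7:   IN={a:-4, b:-4, c:-2, d:-4, e:6; rest ⊤}   OUT={a:-10, b:-4, c:-2, d:-4, e:6; rest ⊤}
  B8:   IN={b:-4, d:-4, e:6; rest ⊤}   OUT={b:-4, d:0, e:6; rest ⊤}

Merge at B3: IN[B3] = OUT[B0] ⊔ OUT[B2] = {a: ⊤, b: -4, c: ⊤, d: -4, e: ⊤, f: ⊤}
Applying B3's transfer function to that IN value gives OUT[B3] (row B3 above).

Answer: {a: ⊤, b: -4, c: ⊤, d: -4, e: ⊤, f: ⊤}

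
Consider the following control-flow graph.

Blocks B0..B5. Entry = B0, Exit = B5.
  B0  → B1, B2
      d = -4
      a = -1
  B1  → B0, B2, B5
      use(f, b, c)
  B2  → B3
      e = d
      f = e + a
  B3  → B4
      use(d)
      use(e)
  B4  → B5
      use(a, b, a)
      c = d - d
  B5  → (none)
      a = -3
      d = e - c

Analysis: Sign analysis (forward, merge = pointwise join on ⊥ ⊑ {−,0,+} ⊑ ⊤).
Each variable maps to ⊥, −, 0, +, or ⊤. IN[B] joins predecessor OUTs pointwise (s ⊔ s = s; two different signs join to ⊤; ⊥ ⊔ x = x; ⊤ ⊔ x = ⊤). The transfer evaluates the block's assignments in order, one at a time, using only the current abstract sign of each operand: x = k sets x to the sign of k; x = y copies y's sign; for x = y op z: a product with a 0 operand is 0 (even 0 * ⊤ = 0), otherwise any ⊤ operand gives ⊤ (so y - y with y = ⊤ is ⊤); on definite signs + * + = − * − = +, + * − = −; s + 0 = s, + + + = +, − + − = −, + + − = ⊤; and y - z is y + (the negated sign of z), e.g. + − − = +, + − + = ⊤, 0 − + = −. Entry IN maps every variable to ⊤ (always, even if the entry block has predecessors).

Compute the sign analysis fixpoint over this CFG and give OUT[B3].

Per-block solution:
  B0:   IN=(all ⊤)   OUT={a:-, d:-; rest ⊤}
  B1:   IN={a:-, d:-; rest ⊤}   OUT={a:-, d:-; rest ⊤}
  B2:   IN={a:-, d:-; rest ⊤}   OUT={a:-, d:-, e:-, f:-; rest ⊤}
  B3:   IN={a:-, d:-, e:-, f:-; rest ⊤}   OUT={a:-, d:-, e:-, f:-; rest ⊤}
  B4:   IN={a:-, d:-, e:-, f:-; rest ⊤}   OUT={a:-, d:-, e:-, f:-; rest ⊤}
  B5:   IN={a:-, d:-; rest ⊤}   OUT={a:-; rest ⊤}

Merge at B3: IN[B3] = OUT[B2] = {a: -, b: ⊤, c: ⊤, d: -, e: -, f: -}
Applying B3's transfer function to that IN value gives OUT[B3] (row B3 above).

Answer: {a: -, b: ⊤, c: ⊤, d: -, e: -, f: -}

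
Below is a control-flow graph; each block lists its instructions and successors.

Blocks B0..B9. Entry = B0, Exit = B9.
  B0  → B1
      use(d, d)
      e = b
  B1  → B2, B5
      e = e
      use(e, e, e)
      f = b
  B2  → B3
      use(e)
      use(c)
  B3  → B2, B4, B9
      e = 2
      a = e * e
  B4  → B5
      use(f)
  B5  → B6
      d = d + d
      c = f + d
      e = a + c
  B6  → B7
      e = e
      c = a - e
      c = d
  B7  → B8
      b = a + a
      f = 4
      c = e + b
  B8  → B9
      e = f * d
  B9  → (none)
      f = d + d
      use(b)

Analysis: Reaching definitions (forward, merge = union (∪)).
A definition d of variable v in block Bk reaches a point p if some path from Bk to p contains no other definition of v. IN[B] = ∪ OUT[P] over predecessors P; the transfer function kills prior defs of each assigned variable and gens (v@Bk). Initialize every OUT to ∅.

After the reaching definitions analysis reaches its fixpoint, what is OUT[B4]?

Converged values:
  B0: | IN={} | OUT={e@B0}
  B1: | IN={e@B0} | OUT={e@B1, f@B1}
  B2: | IN={a@B3, e@B1, e@B3, f@B1} | OUT={a@B3, e@B1, e@B3, f@B1}
  B3: | IN={a@B3, e@B1, e@B3, f@B1} | OUT={a@B3, e@B3, f@B1}
  B4: | IN={a@B3, e@B3, f@B1} | OUT={a@B3, e@B3, f@B1}
  B5: | IN={a@B3, e@B1, e@B3, f@B1} | OUT={a@B3, c@B5, d@B5, e@B5, f@B1}
  B6: | IN={a@B3, c@B5, d@B5, e@B5, f@B1} | OUT={a@B3, c@B6, d@B5, e@B6, f@B1}
  B7: | IN={a@B3, c@B6, d@B5, e@B6, f@B1} | OUT={a@B3, b@B7, c@B7, d@B5, e@B6, f@B7}
  B8: | IN={a@B3, b@B7, c@B7, d@B5, e@B6, f@B7} | OUT={a@B3, b@B7, c@B7, d@B5, e@B8, f@B7}
  B9: | IN={a@B3, b@B7, c@B7, d@B5, e@B3, e@B8, f@B1, f@B7} | OUT={a@B3, b@B7, c@B7, d@B5, e@B3, e@B8, f@B9}

Merge at B4: IN[B4] = OUT[B3] = {a@B3, e@B3, f@B1}
Applying B4's transfer function to that IN value gives OUT[B4] (row B4 above).

Answer: {a@B3, e@B3, f@B1}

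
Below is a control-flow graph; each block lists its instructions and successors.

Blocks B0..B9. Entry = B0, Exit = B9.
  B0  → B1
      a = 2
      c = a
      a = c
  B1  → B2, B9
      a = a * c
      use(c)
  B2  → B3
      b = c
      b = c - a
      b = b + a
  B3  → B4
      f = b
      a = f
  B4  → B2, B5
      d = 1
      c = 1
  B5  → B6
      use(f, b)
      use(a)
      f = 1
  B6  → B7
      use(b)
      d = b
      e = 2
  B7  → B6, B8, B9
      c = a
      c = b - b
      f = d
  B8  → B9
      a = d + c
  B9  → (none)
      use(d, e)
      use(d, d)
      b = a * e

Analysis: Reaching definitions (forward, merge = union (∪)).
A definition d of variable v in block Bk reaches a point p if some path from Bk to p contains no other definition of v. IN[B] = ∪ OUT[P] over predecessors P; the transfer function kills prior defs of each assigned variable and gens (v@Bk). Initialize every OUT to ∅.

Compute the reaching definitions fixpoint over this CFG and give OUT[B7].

Answer: {a@B3, b@B2, c@B7, d@B6, e@B6, f@B7}

Trace:
Fixpoint table:
  B0: | IN={} | OUT={a@B0, c@B0}
  B1: | IN={a@B0, c@B0} | OUT={a@B1, c@B0}
  B2: | IN={a@B1, a@B3, b@B2, c@B0, c@B4, d@B4, f@B3} | OUT={a@B1, a@B3, b@B2, c@B0, c@B4, d@B4, f@B3}
  B3: | IN={a@B1, a@B3, b@B2, c@B0, c@B4, d@B4, f@B3} | OUT={a@B3, b@B2, c@B0, c@B4, d@B4, f@B3}
  B4: | IN={a@B3, b@B2, c@B0, c@B4, d@B4, f@B3} | OUT={a@B3, b@B2, c@B4, d@B4, f@B3}
  B5: | IN={a@B3, b@B2, c@B4, d@B4, f@B3} | OUT={a@B3, b@B2, c@B4, d@B4, f@B5}
  B6: | IN={a@B3, b@B2, c@B4, c@B7, d@B4, d@B6, e@B6, f@B5, f@B7} | OUT={a@B3, b@B2, c@B4, c@B7, d@B6, e@B6, f@B5, f@B7}
  B7: | IN={a@B3, b@B2, c@B4, c@B7, d@B6, e@B6, f@B5, f@B7} | OUT={a@B3, b@B2, c@B7, d@B6, e@B6, f@B7}
  B8: | IN={a@B3, b@B2, c@B7, d@B6, e@B6, f@B7} | OUT={a@B8, b@B2, c@B7, d@B6, e@B6, f@B7}
  B9: | IN={a@B1, a@B3, a@B8, b@B2, c@B0, c@B7, d@B6, e@B6, f@B7} | OUT={a@B1, a@B3, a@B8, b@B9, c@B0, c@B7, d@B6, e@B6, f@B7}

Merge at B7: IN[B7] = OUT[B6] = {a@B3, b@B2, c@B4, c@B7, d@B6, e@B6, f@B5, f@B7}
Applying B7's transfer function to that IN value gives OUT[B7] (row B7 above).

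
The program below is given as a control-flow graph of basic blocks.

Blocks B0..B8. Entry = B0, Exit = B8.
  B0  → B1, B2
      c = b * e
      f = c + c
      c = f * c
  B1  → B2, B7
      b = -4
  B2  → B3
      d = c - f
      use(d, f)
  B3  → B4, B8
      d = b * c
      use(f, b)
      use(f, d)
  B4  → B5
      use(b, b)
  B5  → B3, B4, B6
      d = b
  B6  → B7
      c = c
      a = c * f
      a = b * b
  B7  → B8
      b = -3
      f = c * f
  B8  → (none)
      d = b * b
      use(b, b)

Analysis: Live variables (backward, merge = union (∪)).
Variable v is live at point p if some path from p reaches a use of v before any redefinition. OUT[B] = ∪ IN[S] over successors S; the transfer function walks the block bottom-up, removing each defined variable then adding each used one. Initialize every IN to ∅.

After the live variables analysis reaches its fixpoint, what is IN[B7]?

Answer: {c, f}

Trace:
Fixpoint table:
  B0:  IN={b, e}  OUT={b, c, f}
  B1:  IN={c, f}  OUT={b, c, f}
  B2:  IN={b, c, f}  OUT={b, c, f}
  B3:  IN={b, c, f}  OUT={b, c, f}
  B4:  IN={b, c, f}  OUT={b, c, f}
  B5:  IN={b, c, f}  OUT={b, c, f}
  B6:  IN={b, c, f}  OUT={c, f}
  B7:  IN={c, f}  OUT={b}
  B8:  IN={b}  OUT={}

Merge at B7: OUT[B7] = IN[B8] = {b}
Applying B7's transfer function to that OUT value gives IN[B7] (row B7 above).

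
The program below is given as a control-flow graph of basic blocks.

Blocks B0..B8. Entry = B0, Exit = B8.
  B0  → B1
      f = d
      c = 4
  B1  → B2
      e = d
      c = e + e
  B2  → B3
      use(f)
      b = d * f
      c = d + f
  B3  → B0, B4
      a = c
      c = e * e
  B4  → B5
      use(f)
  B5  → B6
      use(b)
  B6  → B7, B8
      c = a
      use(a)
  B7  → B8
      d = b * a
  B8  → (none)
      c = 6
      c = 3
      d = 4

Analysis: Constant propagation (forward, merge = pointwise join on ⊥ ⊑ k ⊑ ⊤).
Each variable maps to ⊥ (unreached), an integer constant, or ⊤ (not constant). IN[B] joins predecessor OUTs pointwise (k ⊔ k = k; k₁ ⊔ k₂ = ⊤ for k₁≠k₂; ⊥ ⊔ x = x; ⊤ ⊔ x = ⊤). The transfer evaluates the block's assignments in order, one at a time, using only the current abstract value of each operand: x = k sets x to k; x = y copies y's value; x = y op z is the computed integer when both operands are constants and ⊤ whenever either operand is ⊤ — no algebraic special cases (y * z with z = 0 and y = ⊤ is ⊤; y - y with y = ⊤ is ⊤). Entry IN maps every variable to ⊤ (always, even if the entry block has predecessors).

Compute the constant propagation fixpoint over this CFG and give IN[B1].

Converged values:
  B0:  IN=(all ⊤)  OUT={c:4; rest ⊤}
  B1:  IN={c:4; rest ⊤}  OUT=(all ⊤)
  B2:  IN=(all ⊤)  OUT=(all ⊤)
  B3:  IN=(all ⊤)  OUT=(all ⊤)
  B4:  IN=(all ⊤)  OUT=(all ⊤)
  B5:  IN=(all ⊤)  OUT=(all ⊤)
  B6:  IN=(all ⊤)  OUT=(all ⊤)
  B7:  IN=(all ⊤)  OUT=(all ⊤)
  B8:  IN=(all ⊤)  OUT={c:3, d:4; rest ⊤}

Merge at B1: IN[B1] = OUT[B0] = {a: ⊤, b: ⊤, c: 4, d: ⊤, e: ⊤, f: ⊤}

Answer: {a: ⊤, b: ⊤, c: 4, d: ⊤, e: ⊤, f: ⊤}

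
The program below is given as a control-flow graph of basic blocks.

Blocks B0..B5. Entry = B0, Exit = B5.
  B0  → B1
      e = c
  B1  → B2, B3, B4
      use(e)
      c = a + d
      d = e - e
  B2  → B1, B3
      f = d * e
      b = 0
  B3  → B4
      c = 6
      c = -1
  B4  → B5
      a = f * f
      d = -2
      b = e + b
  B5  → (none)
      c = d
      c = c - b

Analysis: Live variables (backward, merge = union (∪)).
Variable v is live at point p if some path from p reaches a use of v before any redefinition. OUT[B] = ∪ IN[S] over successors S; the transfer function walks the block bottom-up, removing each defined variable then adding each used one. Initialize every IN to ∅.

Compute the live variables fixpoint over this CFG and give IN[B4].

Answer: {b, e, f}

Working:
Fixpoint table:
  B0:   IN={a, b, c, d, f}   OUT={a, b, d, e, f}
  B1:   IN={a, b, d, e, f}   OUT={a, b, d, e, f}
  B2:   IN={a, d, e}   OUT={a, b, d, e, f}
  B3:   IN={b, e, f}   OUT={b, e, f}
  B4:   IN={b, e, f}   OUT={b, d}
  B5:   IN={b, d}   OUT={}

Merge at B4: OUT[B4] = IN[B5] = {b, d}
Applying B4's transfer function to that OUT value gives IN[B4] (row B4 above).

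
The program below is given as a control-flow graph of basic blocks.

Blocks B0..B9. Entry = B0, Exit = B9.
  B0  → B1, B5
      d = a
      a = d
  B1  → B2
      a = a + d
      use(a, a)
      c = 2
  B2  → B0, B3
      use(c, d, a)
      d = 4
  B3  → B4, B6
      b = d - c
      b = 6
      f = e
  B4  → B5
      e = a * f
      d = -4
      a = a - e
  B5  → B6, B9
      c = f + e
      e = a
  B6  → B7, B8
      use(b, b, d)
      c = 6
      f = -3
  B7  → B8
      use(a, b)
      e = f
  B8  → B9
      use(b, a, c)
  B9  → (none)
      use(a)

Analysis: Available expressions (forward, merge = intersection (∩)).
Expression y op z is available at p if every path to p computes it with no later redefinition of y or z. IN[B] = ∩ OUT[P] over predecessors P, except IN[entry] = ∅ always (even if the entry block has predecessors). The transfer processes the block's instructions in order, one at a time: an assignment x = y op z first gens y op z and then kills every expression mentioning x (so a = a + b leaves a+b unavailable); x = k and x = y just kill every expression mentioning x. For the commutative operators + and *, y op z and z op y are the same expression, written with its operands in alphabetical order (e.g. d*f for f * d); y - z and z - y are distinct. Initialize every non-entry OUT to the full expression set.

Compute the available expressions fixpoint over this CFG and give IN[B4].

Answer: {d-c}

Derivation:
Converged values:
  B0: | IN={} | OUT={}
  B1: | IN={} | OUT={}
  B2: | IN={} | OUT={}
  B3: | IN={} | OUT={d-c}
  B4: | IN={d-c} | OUT={}
  B5: | IN={} | OUT={}
  B6: | IN={} | OUT={}
  B7: | IN={} | OUT={}
  B8: | IN={} | OUT={}
  B9: | IN={} | OUT={}

Merge at B4: IN[B4] = OUT[B3] = {d-c}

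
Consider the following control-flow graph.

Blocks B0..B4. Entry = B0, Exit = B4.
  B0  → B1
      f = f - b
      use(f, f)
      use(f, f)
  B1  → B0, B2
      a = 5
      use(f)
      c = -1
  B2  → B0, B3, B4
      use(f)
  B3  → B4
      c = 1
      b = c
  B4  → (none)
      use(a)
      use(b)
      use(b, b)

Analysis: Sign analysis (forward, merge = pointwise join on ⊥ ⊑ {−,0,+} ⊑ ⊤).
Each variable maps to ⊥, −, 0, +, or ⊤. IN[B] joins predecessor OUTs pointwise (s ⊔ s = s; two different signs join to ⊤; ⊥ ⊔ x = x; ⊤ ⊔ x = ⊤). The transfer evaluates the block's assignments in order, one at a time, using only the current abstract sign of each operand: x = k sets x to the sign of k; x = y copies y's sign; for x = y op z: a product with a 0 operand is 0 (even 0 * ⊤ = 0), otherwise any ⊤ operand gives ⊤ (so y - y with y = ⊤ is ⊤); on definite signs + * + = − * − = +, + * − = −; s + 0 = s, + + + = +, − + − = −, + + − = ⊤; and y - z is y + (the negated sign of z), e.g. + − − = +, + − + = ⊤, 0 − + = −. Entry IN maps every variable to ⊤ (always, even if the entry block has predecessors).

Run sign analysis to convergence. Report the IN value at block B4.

Fixpoint table:
  B0: | IN=(all ⊤) | OUT=(all ⊤)
  B1: | IN=(all ⊤) | OUT={a:+, c:-; rest ⊤}
  B2: | IN={a:+, c:-; rest ⊤} | OUT={a:+, c:-; rest ⊤}
  B3: | IN={a:+, c:-; rest ⊤} | OUT={a:+, b:+, c:+; rest ⊤}
  B4: | IN={a:+; rest ⊤} | OUT={a:+; rest ⊤}

Merge at B4: IN[B4] = OUT[B2] ⊔ OUT[B3] = {a: +, b: ⊤, c: ⊤, d: ⊤, e: ⊤, f: ⊤}

Answer: {a: +, b: ⊤, c: ⊤, d: ⊤, e: ⊤, f: ⊤}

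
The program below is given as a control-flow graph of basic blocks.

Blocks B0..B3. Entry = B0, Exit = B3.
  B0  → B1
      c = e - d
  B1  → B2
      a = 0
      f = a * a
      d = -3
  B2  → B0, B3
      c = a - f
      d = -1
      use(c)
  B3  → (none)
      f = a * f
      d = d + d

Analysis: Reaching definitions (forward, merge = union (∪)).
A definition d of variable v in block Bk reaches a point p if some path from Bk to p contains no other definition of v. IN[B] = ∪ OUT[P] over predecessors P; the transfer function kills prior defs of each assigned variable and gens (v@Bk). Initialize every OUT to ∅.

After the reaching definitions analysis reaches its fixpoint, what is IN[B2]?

Answer: {a@B1, c@B0, d@B1, f@B1}

Working:
Per-block solution:
  B0: | IN={a@B1, c@B2, d@B2, f@B1} | OUT={a@B1, c@B0, d@B2, f@B1}
  B1: | IN={a@B1, c@B0, d@B2, f@B1} | OUT={a@B1, c@B0, d@B1, f@B1}
  B2: | IN={a@B1, c@B0, d@B1, f@B1} | OUT={a@B1, c@B2, d@B2, f@B1}
  B3: | IN={a@B1, c@B2, d@B2, f@B1} | OUT={a@B1, c@B2, d@B3, f@B3}

Merge at B2: IN[B2] = OUT[B1] = {a@B1, c@B0, d@B1, f@B1}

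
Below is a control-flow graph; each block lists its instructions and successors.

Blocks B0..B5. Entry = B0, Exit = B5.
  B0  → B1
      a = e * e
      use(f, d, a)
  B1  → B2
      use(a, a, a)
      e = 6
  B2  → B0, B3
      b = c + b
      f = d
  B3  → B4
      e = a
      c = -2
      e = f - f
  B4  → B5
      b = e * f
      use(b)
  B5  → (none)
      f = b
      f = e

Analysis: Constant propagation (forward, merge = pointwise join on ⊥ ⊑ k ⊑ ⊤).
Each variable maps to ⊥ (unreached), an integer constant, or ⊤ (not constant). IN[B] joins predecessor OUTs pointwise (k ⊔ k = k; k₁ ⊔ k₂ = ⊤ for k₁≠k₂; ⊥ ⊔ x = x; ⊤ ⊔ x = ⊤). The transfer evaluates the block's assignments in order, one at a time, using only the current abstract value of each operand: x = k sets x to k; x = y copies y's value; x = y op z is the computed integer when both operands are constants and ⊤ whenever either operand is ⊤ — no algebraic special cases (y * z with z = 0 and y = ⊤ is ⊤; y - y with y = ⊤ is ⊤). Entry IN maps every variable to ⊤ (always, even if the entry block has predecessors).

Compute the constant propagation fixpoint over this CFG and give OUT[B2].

Answer: {a: ⊤, b: ⊤, c: ⊤, d: ⊤, e: 6, f: ⊤}

Working:
Converged values:
  B0:   IN=(all ⊤)   OUT=(all ⊤)
  B1:   IN=(all ⊤)   OUT={e:6; rest ⊤}
  B2:   IN={e:6; rest ⊤}   OUT={e:6; rest ⊤}
  B3:   IN={e:6; rest ⊤}   OUT={c:-2; rest ⊤}
  B4:   IN={c:-2; rest ⊤}   OUT={c:-2; rest ⊤}
  B5:   IN={c:-2; rest ⊤}   OUT={c:-2; rest ⊤}

Merge at B2: IN[B2] = OUT[B1] = {a: ⊤, b: ⊤, c: ⊤, d: ⊤, e: 6, f: ⊤}
Applying B2's transfer function to that IN value gives OUT[B2] (row B2 above).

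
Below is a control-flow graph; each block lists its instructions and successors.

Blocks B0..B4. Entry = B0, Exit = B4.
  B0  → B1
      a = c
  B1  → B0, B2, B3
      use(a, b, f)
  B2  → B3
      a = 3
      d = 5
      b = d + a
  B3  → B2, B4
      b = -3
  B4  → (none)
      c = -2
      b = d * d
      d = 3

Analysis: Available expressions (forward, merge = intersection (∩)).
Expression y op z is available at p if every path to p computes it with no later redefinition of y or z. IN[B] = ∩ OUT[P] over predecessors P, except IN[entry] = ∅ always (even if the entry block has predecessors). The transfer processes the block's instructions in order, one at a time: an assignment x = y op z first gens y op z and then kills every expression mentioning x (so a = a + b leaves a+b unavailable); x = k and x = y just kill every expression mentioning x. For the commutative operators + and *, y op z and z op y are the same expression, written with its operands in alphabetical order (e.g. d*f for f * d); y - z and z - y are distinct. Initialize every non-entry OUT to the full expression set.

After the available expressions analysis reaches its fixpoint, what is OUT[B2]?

Converged values:
  B0:  IN={}  OUT={}
  B1:  IN={}  OUT={}
  B2:  IN={}  OUT={a+d}
  B3:  IN={}  OUT={}
  B4:  IN={}  OUT={}

Merge at B2: IN[B2] = OUT[B1] ∩ OUT[B3] = {}
Applying B2's transfer function to that IN value gives OUT[B2] (row B2 above).

Answer: {a+d}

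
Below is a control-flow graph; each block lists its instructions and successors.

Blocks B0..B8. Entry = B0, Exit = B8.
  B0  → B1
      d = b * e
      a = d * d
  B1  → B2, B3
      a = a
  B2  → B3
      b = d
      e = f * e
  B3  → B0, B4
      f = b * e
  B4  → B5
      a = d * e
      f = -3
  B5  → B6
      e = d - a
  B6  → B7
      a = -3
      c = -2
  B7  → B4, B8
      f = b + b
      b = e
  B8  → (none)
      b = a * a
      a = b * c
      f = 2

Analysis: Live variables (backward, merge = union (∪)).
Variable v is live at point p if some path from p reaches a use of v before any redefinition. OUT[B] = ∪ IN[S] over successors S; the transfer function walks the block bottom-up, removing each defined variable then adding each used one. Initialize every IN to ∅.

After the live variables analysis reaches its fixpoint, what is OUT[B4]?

Answer: {a, b, d}

Derivation:
Converged values:
  B0:  IN={b, e, f}  OUT={a, b, d, e, f}
  B1:  IN={a, b, d, e, f}  OUT={b, d, e, f}
  B2:  IN={d, e, f}  OUT={b, d, e}
  B3:  IN={b, d, e}  OUT={b, d, e, f}
  B4:  IN={b, d, e}  OUT={a, b, d}
  B5:  IN={a, b, d}  OUT={b, d, e}
  B6:  IN={b, d, e}  OUT={a, b, c, d, e}
  B7:  IN={a, b, c, d, e}  OUT={a, b, c, d, e}
  B8:  IN={a, c}  OUT={}

Merge at B4: OUT[B4] = IN[B5] = {a, b, d}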